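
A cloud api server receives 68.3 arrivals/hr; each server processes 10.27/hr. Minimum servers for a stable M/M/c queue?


Stability requires cμ > λ ⇔ c > λ/μ.
λ/μ = 68.3/10.27 = 6.6504
Minimum integer c = ⌊6.6504⌋ + 1 = 7
Check: 7·10.27 = 71.89 > 68.3, while 6·10.27 = 61.62 ≤ 68.3

Final: 7 servers


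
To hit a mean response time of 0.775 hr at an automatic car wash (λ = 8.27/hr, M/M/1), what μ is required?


W = 1/(μ−λ) ⇒ μ − λ = 1/W = 1/0.775 = 1.2903
μ = λ + 1/W = 8.27 + 1.2903 = 9.5603 per hr

Final: 9.5603 /hr


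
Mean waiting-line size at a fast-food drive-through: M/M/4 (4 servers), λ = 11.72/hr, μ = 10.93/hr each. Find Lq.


a = λ/μ = 1.0723; ρ = a/4 = 0.2681
P₀ = 0.341541
Lq = P₀·a^c·ρ / (c!·(1−ρ)²) = 0.341541·1.32199·0.2681/(24·0.53572)
= 0.009414

Final: 0.009414


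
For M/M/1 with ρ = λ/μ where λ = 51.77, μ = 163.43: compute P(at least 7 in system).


ρ = 51.77/163.43 = 0.3168
P(N ≥ n) = ρ^n = 0.3168^7 = 0.0003201

Final: 0.0003201


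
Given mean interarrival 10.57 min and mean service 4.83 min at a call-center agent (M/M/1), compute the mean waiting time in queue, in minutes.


λ = 60/10.57 = 5.6764 /hr
μ = 60/4.83 = 12.4224 /hr
ρ = λ/μ = 5.6764/12.4224 = 0.4570
Wq = ρ/(μ−λ) = 0.4570/(12.4224−5.6764) = 0.06774 hr
In minutes: 0.06774·60 = 4.064 min

Final: 4.064 min


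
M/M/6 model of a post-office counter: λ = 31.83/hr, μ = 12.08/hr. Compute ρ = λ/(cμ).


ρ = λ/(cμ) = 31.83/(6·12.08) = 31.83/72.48 = 0.4392

Final: 0.4392


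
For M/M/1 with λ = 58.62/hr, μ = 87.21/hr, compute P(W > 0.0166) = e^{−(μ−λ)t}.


W ~ Exponential(μ−λ) for M/M/1.
μ − λ = 87.21 − 58.62 = 28.5900
P(W > t) = e^{−(μ−λ)t} = e^{−0.4746} = 0.622138

Final: 0.622138


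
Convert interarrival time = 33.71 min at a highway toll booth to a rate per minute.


λ = 1/(interarrival time) in consistent units.
1 minute = 1 min, so λ = 1/33.71 = 0.02966 per minute

Final: 0.02966 /min


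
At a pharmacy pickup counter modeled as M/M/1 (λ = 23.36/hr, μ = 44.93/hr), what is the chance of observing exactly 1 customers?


ρ = 23.36/44.93 = 0.5199
P_n = (1−ρ)·ρ^n = (1 − 0.5199)·0.5199^1 = 0.4801·0.519920 = 0.249603

Final: 0.249603


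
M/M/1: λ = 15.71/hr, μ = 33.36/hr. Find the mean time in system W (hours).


W = 1/(μ−λ) = 1/(33.36 − 15.71) = 1/17.65 = 0.05666 hr

Final: 0.05666 hr


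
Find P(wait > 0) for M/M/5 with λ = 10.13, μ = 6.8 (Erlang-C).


a = λ/μ = 1.4897; ρ = a/5 = 0.2979
P₀ = 0.225093 (from M/M/c formula)
C(c,a) = [a^c/(c!(1−ρ))]·P₀ = [7.33673/(120·0.7021)]·0.225093
= 0.08709·0.225093 = 0.019602

Final: 0.019602


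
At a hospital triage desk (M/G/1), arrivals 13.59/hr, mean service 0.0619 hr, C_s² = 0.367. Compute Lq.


ρ = λ·E[S] = 13.59·0.0619 = 0.8412
Lq = ρ²(1+C_s²)/(2(1−ρ)) = 0.7077·(1+0.367)/(2·0.1588)
= 0.7077·1.3670/0.3176 = 3.04625

Final: 3.04625


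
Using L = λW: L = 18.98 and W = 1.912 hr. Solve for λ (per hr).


λ = L/W = 18.98/1.912 = 9.9268 /hr

Final: 9.9268 /hr


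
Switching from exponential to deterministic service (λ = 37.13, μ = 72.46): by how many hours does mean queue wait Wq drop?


ρ = 37.13/72.46 = 0.5124
Wq(M/M/1) = ρ/(μ−λ) = 0.5124/35.33 = 0.01450 hr
Wq(M/D/1) = ρ/(2(μ−λ)) = 0.007252 hr
Savings = 0.01450 − 0.007252 = 0.007252 hr

Final: 0.007252 hr


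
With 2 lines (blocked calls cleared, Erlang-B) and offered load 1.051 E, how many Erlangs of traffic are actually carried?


B(2,1.051) = 0.212154 (Erlang-B)
Carried load = a(1 − B) = 1.051·(1 − 0.212154) = 1.051·0.787846 = 0.8280 E

Final: 0.8280 Erlangs


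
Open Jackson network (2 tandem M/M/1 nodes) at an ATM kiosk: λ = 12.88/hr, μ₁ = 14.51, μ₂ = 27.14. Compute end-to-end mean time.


Each node sees arrival rate λ = 12.88/hr (tandem ⇒ throughput preserved).
W₁ = 1/(μ₁−λ) = 1/(14.51−12.88) = 0.61350 hr
W₂ = 1/(μ₂−λ) = 1/(27.14−12.88) = 0.07013 hr
W_total = W₁ + W₂ = 0.61350 + 0.07013 = 0.68362 hr

Final: 0.68362 hr


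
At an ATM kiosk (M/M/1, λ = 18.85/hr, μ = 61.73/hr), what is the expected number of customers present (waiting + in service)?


ρ = λ/μ = 18.85/61.73 = 0.3054
L = ρ/(1−ρ) = 0.3054/(1 − 0.3054) = 0.3054/0.6946 = 0.4396

Final: 0.4396


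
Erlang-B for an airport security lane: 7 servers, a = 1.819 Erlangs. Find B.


B(c,a) = (a^c/c!) / Σ_{k=0}^{c} a^k/k!
a^7/7! = 0.013074
Σ terms (k=0..7): 1.00000 + 1.81900 + 1.65438 + 1.00311 + 0.45616 + 0.16595 + 0.05031 + 0.01307 = 6.161986
B = 0.013074/6.161986 = 0.002122

Final: 0.002122


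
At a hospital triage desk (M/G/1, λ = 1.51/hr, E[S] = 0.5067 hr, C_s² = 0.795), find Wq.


ρ = λ·E[S] = 1.51·0.5067 = 0.7651
E[S²] = E[S]²(1+C_s²) = 0.5067²·(1+0.795) = 0.460857
Wq = λ·E[S²]/(2(1−ρ)) = 1.51·0.460857/(2·0.2349) = 1.48136 hr

Final: 1.48136 hr


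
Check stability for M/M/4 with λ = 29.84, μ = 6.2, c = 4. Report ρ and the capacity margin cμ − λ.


Total capacity cμ = 4·6.2 = 24.80/hr
ρ = λ/(cμ) = 29.84/24.80 = 1.2032
Stable ⇔ ρ < 1: NO
Spare capacity = cμ − λ = 24.80 − 29.84 = -5.04/hr

Final: ρ = 1.2032; unstable; margin = -5.04/hr


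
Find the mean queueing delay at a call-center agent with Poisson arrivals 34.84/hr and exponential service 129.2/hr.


ρ = 34.84/129.2 = 0.2697
Wq = ρ/(μ−λ) = 0.2697/(129.2 − 34.84) = 0.2697/94.36 = 0.002858 hr

Final: 0.002858 hr


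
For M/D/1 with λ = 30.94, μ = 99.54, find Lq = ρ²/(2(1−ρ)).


ρ = 30.94/99.54 = 0.3108
M/D/1: Lq = ρ²/(2(1−ρ)) = 0.09662/(2·0.6892) = 0.07010

Final: 0.07010


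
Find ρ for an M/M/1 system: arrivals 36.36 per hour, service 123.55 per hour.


ρ = λ/μ = 36.36/123.55 = 0.2943

Final: 0.2943


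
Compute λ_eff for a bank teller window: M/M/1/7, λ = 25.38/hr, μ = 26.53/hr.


ρ = 0.9567; P_K = (1−ρ)ρ^7/(1−ρ^8) = 0.106491
λ_eff = λ(1 − P_K) = 25.38·(1 − 0.106491) = 25.38·0.893509 = 22.6773 /hr

Final: 22.6773 /hr


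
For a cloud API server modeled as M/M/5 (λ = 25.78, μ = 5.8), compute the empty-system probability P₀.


a = λ/μ = 25.78/5.8 = 4.4448; ρ = a/c = 0.8890
Σ_{k=0}^{4} a^k/k! (terms k=0..4) = 1.00000 + 4.44483 + 9.87825 + 14.63570 + 16.26329 = 46.22207
Tail: a^5/(5!(1−ρ)) = 1734.90060/(120·0.1110) = 130.20734
P₀ = 1/(46.22207 + 130.20734) = 1/176.42941 = 0.005668

Final: 0.005668


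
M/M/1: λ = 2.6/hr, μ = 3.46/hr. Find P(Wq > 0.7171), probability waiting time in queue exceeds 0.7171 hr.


ρ = 2.6/3.46 = 0.7514
P(Wq > t) = ρ·e^{−(μ−λ)t} = 0.7514·e^{−0.6167}
= 0.7514·0.539719 = 0.405569

Final: 0.405569


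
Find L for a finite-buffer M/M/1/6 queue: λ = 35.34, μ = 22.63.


ρ = 35.34/22.63 = 1.5616
L = ρ[1 − (K+1)ρ^K + Kρ^(K+1)] / [(1−ρ)(1−ρ^(K+1))]
Numerator: 1.5616·(1 − 7·14.504139 + 6·22.650299) = 55.239750
Denominator: (-0.5616)·(-21.650299) = 12.159757
L = 55.239750/12.159757 = 4.5428

Final: 4.5428


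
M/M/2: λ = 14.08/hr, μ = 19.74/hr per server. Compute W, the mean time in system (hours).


a = 0.7133; ρ = 0.3566; P₀ = 0.474235
Lq = P₀·a^c·ρ/(c!(1−ρ)²) = 0.10394
Wq = Lq/λ = 0.10394/14.08 = 0.007382 hr
W = Wq + 1/μ = 0.007382 + 0.05066 = 0.05804 hr

Final: 0.05804 hr


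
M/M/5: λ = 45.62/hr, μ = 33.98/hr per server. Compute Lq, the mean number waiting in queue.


a = λ/μ = 1.3426; ρ = a/5 = 0.2685
P₀ = 0.260950
Lq = P₀·a^c·ρ / (c!·(1−ρ)²) = 0.260950·4.36174·0.2685/(120·0.53508)
= 0.004760

Final: 0.004760


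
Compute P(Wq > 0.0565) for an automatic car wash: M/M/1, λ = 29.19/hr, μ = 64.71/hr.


ρ = 29.19/64.71 = 0.4511
P(Wq > t) = ρ·e^{−(μ−λ)t} = 0.4511·e^{−2.0069}
= 0.4511·0.134407 = 0.060630

Final: 0.060630


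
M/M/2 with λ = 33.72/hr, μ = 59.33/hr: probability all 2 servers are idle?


a = λ/μ = 33.72/59.33 = 0.5683; ρ = a/c = 0.2842
Σ_{k=0}^{1} a^k/k! (terms k=0..1) = 1.00000 + 0.56835 = 1.56835
Tail: a^2/(2!(1−ρ)) = 0.32302/(2·0.7158) = 0.22563
P₀ = 1/(1.56835 + 0.22563) = 1/1.79397 = 0.557422

Final: 0.557422


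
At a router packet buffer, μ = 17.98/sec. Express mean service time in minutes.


Mean service time = 1/μ = 1/17.98 second = 0.05562 second
In minutes: 0.05562 × 0.0166667 = 0.0009270 min

Final: 0.0009270 min


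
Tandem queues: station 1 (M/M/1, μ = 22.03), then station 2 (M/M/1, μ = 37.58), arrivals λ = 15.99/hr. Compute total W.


Each node sees arrival rate λ = 15.99/hr (tandem ⇒ throughput preserved).
W₁ = 1/(μ₁−λ) = 1/(22.03−15.99) = 0.16556 hr
W₂ = 1/(μ₂−λ) = 1/(37.58−15.99) = 0.04632 hr
W_total = W₁ + W₂ = 0.16556 + 0.04632 = 0.21188 hr

Final: 0.21188 hr


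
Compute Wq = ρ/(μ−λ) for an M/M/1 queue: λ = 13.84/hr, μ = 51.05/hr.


ρ = 13.84/51.05 = 0.2711
Wq = ρ/(μ−λ) = 0.2711/(51.05 − 13.84) = 0.2711/37.21 = 0.007286 hr

Final: 0.007286 hr


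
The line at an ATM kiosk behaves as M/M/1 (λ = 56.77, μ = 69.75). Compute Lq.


ρ = 56.77/69.75 = 0.8139
Lq = ρ²/(1−ρ) = 0.6624/0.1861 = 3.5597

Final: 3.5597


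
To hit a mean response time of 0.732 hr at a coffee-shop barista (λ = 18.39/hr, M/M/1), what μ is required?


W = 1/(μ−λ) ⇒ μ − λ = 1/W = 1/0.732 = 1.3661
μ = λ + 1/W = 18.39 + 1.3661 = 19.7561 per hr

Final: 19.7561 /hr


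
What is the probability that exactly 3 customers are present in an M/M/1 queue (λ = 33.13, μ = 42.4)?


ρ = 33.13/42.4 = 0.7814
P_n = (1−ρ)·ρ^n = (1 − 0.7814)·0.7814^3 = 0.2186·0.477053 = 0.104299

Final: 0.104299


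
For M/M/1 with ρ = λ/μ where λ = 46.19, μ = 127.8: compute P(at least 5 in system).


ρ = 46.19/127.8 = 0.3614
P(N ≥ n) = ρ^n = 0.3614^5 = 0.006167

Final: 0.006167


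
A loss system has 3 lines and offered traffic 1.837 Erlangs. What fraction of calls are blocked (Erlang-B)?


B(c,a) = (a^c/c!) / Σ_{k=0}^{c} a^k/k!
a^3/3! = 1.033181
Σ terms (k=0..3): 1.00000 + 1.83700 + 1.68728 + 1.03318 = 5.557465
B = 1.033181/5.557465 = 0.185909

Final: 0.185909


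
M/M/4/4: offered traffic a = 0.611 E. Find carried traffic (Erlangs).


B(4,0.611) = 0.003153 (Erlang-B)
Carried load = a(1 − B) = 0.611·(1 − 0.003153) = 0.611·0.996847 = 0.6091 E

Final: 0.6091 Erlangs


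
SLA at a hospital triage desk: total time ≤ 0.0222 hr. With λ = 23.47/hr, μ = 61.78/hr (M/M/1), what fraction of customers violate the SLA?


W ~ Exponential(μ−λ) for M/M/1.
μ − λ = 61.78 − 23.47 = 38.3100
P(W > t) = e^{−(μ−λ)t} = e^{−0.8505} = 0.427209

Final: 0.427209


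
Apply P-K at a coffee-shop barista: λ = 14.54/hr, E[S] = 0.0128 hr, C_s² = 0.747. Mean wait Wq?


ρ = λ·E[S] = 14.54·0.0128 = 0.1861
E[S²] = E[S]²(1+C_s²) = 0.0128²·(1+0.747) = 0.0002862
Wq = λ·E[S²]/(2(1−ρ)) = 14.54·0.0002862/(2·0.8139) = 0.002557 hr

Final: 0.002557 hr


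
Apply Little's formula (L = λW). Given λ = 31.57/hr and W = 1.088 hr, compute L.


L = λW = 31.57·1.088 = 34.3482

Final: 34.3482


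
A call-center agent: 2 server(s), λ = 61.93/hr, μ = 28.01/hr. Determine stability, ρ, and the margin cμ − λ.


Total capacity cμ = 2·28.01 = 56.02/hr
ρ = λ/(cμ) = 61.93/56.02 = 1.1055
Stable ⇔ ρ < 1: NO
Spare capacity = cμ − λ = 56.02 − 61.93 = -5.91/hr

Final: ρ = 1.1055; unstable; margin = -5.91/hr


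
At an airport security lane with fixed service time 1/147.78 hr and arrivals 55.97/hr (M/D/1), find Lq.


ρ = 55.97/147.78 = 0.3787
M/D/1: Lq = ρ²/(2(1−ρ)) = 0.1434/(2·0.6213) = 0.11544

Final: 0.11544


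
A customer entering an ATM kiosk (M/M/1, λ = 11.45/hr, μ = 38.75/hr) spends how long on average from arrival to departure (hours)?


W = 1/(μ−λ) = 1/(38.75 − 11.45) = 1/27.30 = 0.03663 hr

Final: 0.03663 hr


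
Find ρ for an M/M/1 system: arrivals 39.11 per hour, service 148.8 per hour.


ρ = λ/μ = 39.11/148.8 = 0.2628

Final: 0.2628


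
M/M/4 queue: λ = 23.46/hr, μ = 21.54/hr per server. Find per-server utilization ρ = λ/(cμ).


ρ = λ/(cμ) = 23.46/(4·21.54) = 23.46/86.16 = 0.2723

Final: 0.2723


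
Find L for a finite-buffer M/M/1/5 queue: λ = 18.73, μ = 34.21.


ρ = 18.73/34.21 = 0.5475
L = ρ[1 − (K+1)ρ^K + Kρ^(K+1)] / [(1−ρ)(1−ρ^(K+1))]
Numerator: 0.5475·(1 − 6·0.049195 + 5·0.026934) = 0.459627
Denominator: (0.4525)·(0.973066) = 0.440311
L = 0.459627/0.440311 = 1.0439

Final: 1.0439


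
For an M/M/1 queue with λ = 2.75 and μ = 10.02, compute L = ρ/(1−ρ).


ρ = λ/μ = 2.75/10.02 = 0.2745
L = ρ/(1−ρ) = 0.2745/(1 − 0.2745) = 0.2745/0.7255 = 0.3783

Final: 0.3783


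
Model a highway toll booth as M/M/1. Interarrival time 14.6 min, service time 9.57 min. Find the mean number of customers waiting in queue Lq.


λ = 60/14.6 = 4.1096 /hr
μ = 60/9.57 = 6.2696 /hr
ρ = λ/μ = 4.1096/6.2696 = 0.6555
Lq = ρ²/(1−ρ) = 0.4297/0.3445 = 1.2471

Final: 1.2471


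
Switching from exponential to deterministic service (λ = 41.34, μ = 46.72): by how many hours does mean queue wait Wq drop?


ρ = 41.34/46.72 = 0.8848
Wq(M/M/1) = ρ/(μ−λ) = 0.8848/5.38 = 0.16447 hr
Wq(M/D/1) = ρ/(2(μ−λ)) = 0.08223 hr
Savings = 0.16447 − 0.08223 = 0.08223 hr

Final: 0.08223 hr


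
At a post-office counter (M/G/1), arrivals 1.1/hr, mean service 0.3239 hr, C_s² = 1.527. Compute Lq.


ρ = λ·E[S] = 1.1·0.3239 = 0.3563
Lq = ρ²(1+C_s²)/(2(1−ρ)) = 0.1269·(1+1.527)/(2·0.6437)
= 0.1269·2.5270/1.2874 = 0.24917

Final: 0.24917


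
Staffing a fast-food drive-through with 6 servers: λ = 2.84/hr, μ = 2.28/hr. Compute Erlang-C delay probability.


a = λ/μ = 1.2456; ρ = a/6 = 0.2076
P₀ = 0.287742 (from M/M/c formula)
C(c,a) = [a^c/(c!(1−ρ))]·P₀ = [3.73509/(720·0.7924)]·0.287742
= 0.006547·0.287742 = 0.001884

Final: 0.001884


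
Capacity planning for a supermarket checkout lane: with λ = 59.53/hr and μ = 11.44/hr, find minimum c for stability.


Stability requires cμ > λ ⇔ c > λ/μ.
λ/μ = 59.53/11.44 = 5.2037
Minimum integer c = ⌊5.2037⌋ + 1 = 6
Check: 6·11.44 = 68.64 > 59.53, while 5·11.44 = 57.20 ≤ 59.53

Final: 6 servers


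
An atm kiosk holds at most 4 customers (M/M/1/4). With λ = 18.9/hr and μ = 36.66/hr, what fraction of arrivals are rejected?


ρ = λ/μ = 18.9/36.66 = 0.5155
P_K = (1−ρ)ρ^K/(1−ρ^(K+1)) = (0.4845·0.070644)/(1 − 0.036421)
= 0.034224/0.963579 = 0.035517

Final: 0.035517


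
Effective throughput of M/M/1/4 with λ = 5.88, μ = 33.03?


ρ = 0.1780; P_K = (1−ρ)ρ^4/(1−ρ^5) = 0.0008257
λ_eff = λ(1 − P_K) = 5.88·(1 − 0.0008257) = 5.88·0.999174 = 5.8751 /hr

Final: 5.8751 /hr


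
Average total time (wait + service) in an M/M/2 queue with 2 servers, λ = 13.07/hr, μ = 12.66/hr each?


a = 1.0324; ρ = 0.5162; P₀ = 0.319094
Lq = P₀·a^c·ρ/(c!(1−ρ)²) = 0.37501
Wq = Lq/λ = 0.37501/13.07 = 0.02869 hr
W = Wq + 1/μ = 0.02869 + 0.07899 = 0.10768 hr

Final: 0.10768 hr


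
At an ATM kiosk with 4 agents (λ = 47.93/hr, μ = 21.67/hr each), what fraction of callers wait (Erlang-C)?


a = λ/μ = 2.2118; ρ = a/4 = 0.5530
P₀ = 0.103179 (from M/M/c formula)
C(c,a) = [a^c/(c!(1−ρ))]·P₀ = [23.93283/(24·0.4470)]·0.103179
= 2.23064·0.103179 = 0.230155

Final: 0.230155


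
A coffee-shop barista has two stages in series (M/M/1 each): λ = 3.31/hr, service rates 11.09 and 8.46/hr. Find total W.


Each node sees arrival rate λ = 3.31/hr (tandem ⇒ throughput preserved).
W₁ = 1/(μ₁−λ) = 1/(11.09−3.31) = 0.12853 hr
W₂ = 1/(μ₂−λ) = 1/(8.46−3.31) = 0.19417 hr
W_total = W₁ + W₂ = 0.12853 + 0.19417 = 0.32271 hr

Final: 0.32271 hr


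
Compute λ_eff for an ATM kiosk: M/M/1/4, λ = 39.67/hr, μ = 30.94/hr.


ρ = 1.2822; P_K = (1−ρ)ρ^4/(1−ρ^5) = 0.309340
λ_eff = λ(1 − P_K) = 39.67·(1 − 0.309340) = 39.67·0.690660 = 27.3985 /hr

Final: 27.3985 /hr


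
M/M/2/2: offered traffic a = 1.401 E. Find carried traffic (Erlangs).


B(2,1.401) = 0.290149 (Erlang-B)
Carried load = a(1 − B) = 1.401·(1 − 0.290149) = 1.401·0.709851 = 0.9945 E

Final: 0.9945 Erlangs


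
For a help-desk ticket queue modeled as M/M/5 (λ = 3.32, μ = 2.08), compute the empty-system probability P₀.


a = λ/μ = 3.32/2.08 = 1.5962; ρ = a/c = 0.3192
Σ_{k=0}^{4} a^k/k! (terms k=0..4) = 1.00000 + 1.59615 + 1.27385 + 0.67776 + 0.27045 = 4.81821
Tail: a^5/(5!(1−ρ)) = 10.36033/(120·0.6808) = 0.12682
P₀ = 1/(4.81821 + 0.12682) = 1/4.94503 = 0.202223

Final: 0.202223


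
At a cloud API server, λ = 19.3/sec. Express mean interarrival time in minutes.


Mean interarrival time = 1/λ = 1/19.3 second = 0.05181 second
In minutes: 0.05181 × 0.0166667 = 0.0008636 min

Final: 0.0008636 min


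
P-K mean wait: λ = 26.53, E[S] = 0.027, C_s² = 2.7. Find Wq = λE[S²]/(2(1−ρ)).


ρ = λ·E[S] = 26.53·0.027 = 0.7163
E[S²] = E[S]²(1+C_s²) = 0.027²·(1+2.7) = 0.002697
Wq = λ·E[S²]/(2(1−ρ)) = 26.53·0.002697/(2·0.2837) = 0.12612 hr

Final: 0.12612 hr


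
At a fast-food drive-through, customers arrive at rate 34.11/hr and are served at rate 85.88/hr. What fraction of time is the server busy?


ρ = λ/μ = 34.11/85.88 = 0.3972

Final: 0.3972


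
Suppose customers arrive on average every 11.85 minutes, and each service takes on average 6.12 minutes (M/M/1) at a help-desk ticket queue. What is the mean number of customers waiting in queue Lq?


λ = 60/11.85 = 5.0633 /hr
μ = 60/6.12 = 9.8039 /hr
ρ = λ/μ = 5.0633/9.8039 = 0.5165
Lq = ρ²/(1−ρ) = 0.2667/0.4835 = 0.5516

Final: 0.5516


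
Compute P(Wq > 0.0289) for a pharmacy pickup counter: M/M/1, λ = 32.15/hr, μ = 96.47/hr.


ρ = 32.15/96.47 = 0.3333
P(Wq > t) = ρ·e^{−(μ−λ)t} = 0.3333·e^{−1.8588}
= 0.3333·0.155852 = 0.051940

Final: 0.051940


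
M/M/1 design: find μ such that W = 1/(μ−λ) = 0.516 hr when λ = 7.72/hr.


W = 1/(μ−λ) ⇒ μ − λ = 1/W = 1/0.516 = 1.9380
μ = λ + 1/W = 7.72 + 1.9380 = 9.6580 per hr

Final: 9.6580 /hr


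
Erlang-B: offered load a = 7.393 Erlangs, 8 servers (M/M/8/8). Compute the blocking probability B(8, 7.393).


B(c,a) = (a^c/c!) / Σ_{k=0}^{c} a^k/k!
a^8/8! = 221.332468
Σ terms (k=0..8): 1.00000 + 7.39300 + 27.32822 + 67.34585 + 124.47198 + 184.04426 + 226.77321 + 239.50490 + 221.33247 = 1099.193894
B = 221.332468/1099.193894 = 0.201359

Final: 0.201359


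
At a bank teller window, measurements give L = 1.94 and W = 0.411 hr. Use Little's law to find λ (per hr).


λ = L/W = 1.94/0.411 = 4.7202 /hr

Final: 4.7202 /hr


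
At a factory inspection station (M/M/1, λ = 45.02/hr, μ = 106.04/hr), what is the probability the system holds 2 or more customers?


ρ = 45.02/106.04 = 0.4246
P(N ≥ n) = ρ^n = 0.4246^2 = 0.180248

Final: 0.180248


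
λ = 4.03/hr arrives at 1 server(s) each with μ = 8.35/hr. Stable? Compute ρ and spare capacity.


Total capacity cμ = 1·8.35 = 8.35/hr
ρ = λ/(cμ) = 4.03/8.35 = 0.4826
Stable ⇔ ρ < 1: YES
Spare capacity = cμ − λ = 8.35 − 4.03 = 4.32/hr

Final: ρ = 0.4826; stable; margin = 4.32/hr


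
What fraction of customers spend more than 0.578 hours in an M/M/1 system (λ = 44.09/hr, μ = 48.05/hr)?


W ~ Exponential(μ−λ) for M/M/1.
μ − λ = 48.05 − 44.09 = 3.9600
P(W > t) = e^{−(μ−λ)t} = e^{−2.2889} = 0.101380

Final: 0.101380


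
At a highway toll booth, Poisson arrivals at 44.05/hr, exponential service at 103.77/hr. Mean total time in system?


W = 1/(μ−λ) = 1/(103.77 − 44.05) = 1/59.72 = 0.01674 hr

Final: 0.01674 hr


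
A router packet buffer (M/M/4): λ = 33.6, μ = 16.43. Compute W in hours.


a = 2.0450; ρ = 0.5113; P₀ = 0.124182
Lq = P₀·a^c·ρ/(c!(1−ρ)²) = 0.19370
Wq = Lq/λ = 0.19370/33.6 = 0.005765 hr
W = Wq + 1/μ = 0.005765 + 0.06086 = 0.06663 hr

Final: 0.06663 hr


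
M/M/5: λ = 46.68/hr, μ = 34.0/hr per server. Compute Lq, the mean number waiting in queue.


a = λ/μ = 1.3729; ρ = a/5 = 0.2746
P₀ = 0.253111
Lq = P₀·a^c·ρ / (c!·(1−ρ)²) = 0.253111·4.87820·0.2746/(120·0.52622)
= 0.005369

Final: 0.005369


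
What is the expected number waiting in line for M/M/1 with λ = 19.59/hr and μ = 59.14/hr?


ρ = 19.59/59.14 = 0.3312
Lq = ρ²/(1−ρ) = 0.1097/0.6688 = 0.1641

Final: 0.1641


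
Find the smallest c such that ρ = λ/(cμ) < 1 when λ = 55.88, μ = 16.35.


Stability requires cμ > λ ⇔ c > λ/μ.
λ/μ = 55.88/16.35 = 3.4177
Minimum integer c = ⌊3.4177⌋ + 1 = 4
Check: 4·16.35 = 65.40 > 55.88, while 3·16.35 = 49.05 ≤ 55.88

Final: 4 servers


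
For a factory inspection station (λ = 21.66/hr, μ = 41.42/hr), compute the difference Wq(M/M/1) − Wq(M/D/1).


ρ = 21.66/41.42 = 0.5229
Wq(M/M/1) = ρ/(μ−λ) = 0.5229/19.76 = 0.02646 hr
Wq(M/D/1) = ρ/(2(μ−λ)) = 0.01323 hr
Savings = 0.02646 − 0.01323 = 0.01323 hr

Final: 0.01323 hr


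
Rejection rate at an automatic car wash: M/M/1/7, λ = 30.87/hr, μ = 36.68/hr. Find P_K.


ρ = λ/μ = 30.87/36.68 = 0.8416
P_K = (1−ρ)ρ^K/(1−ρ^(K+1)) = (0.1584·0.299055)/(1 − 0.251686)
= 0.047369/0.748314 = 0.063301

Final: 0.063301


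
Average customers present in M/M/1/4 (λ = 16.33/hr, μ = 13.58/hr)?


ρ = 16.33/13.58 = 1.2025
L = ρ[1 − (K+1)ρ^K + Kρ^(K+1)] / [(1−ρ)(1−ρ^(K+1))]
Numerator: 1.2025·(1 − 5·2.090960 + 4·2.514387) = 0.724807
Denominator: (-0.2025)·(-1.514387) = 0.306669
L = 0.724807/0.306669 = 2.3635

Final: 2.3635


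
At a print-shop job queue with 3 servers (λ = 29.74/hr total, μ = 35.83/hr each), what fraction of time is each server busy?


ρ = λ/(cμ) = 29.74/(3·35.83) = 29.74/107.49 = 0.2767

Final: 0.2767


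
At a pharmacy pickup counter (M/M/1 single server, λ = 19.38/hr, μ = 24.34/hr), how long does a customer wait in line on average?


ρ = 19.38/24.34 = 0.7962
Wq = ρ/(μ−λ) = 0.7962/(24.34 − 19.38) = 0.7962/4.96 = 0.1605 hr

Final: 0.1605 hr


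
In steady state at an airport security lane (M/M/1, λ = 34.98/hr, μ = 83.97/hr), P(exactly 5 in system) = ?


ρ = 34.98/83.97 = 0.4166
P_n = (1−ρ)·ρ^n = (1 − 0.4166)·0.4166^5 = 0.5834·0.012545 = 0.007319

Final: 0.007319


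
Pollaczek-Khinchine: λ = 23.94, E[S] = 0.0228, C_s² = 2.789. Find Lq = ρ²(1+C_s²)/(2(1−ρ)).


ρ = λ·E[S] = 23.94·0.0228 = 0.5458
Lq = ρ²(1+C_s²)/(2(1−ρ)) = 0.2979·(1+2.789)/(2·0.4542)
= 0.2979·3.7890/0.9083 = 1.24279

Final: 1.24279


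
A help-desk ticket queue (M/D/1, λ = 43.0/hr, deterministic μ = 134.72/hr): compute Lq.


ρ = 43.0/134.72 = 0.3192
M/D/1: Lq = ρ²/(2(1−ρ)) = 0.1019/(2·0.6808) = 0.07482

Final: 0.07482


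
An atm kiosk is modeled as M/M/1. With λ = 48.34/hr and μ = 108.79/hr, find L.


ρ = λ/μ = 48.34/108.79 = 0.4443
L = ρ/(1−ρ) = 0.4443/(1 − 0.4443) = 0.4443/0.5557 = 0.7997

Final: 0.7997


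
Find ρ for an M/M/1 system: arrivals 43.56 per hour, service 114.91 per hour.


ρ = λ/μ = 43.56/114.91 = 0.3791

Final: 0.3791


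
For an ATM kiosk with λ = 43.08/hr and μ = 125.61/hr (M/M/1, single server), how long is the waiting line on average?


ρ = 43.08/125.61 = 0.3430
Lq = ρ²/(1−ρ) = 0.1176/0.6570 = 0.1790

Final: 0.1790


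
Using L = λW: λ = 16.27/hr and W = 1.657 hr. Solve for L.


L = λW = 16.27·1.657 = 26.9594

Final: 26.9594


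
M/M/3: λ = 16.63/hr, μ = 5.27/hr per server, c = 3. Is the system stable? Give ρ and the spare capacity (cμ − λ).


Total capacity cμ = 3·5.27 = 15.81/hr
ρ = λ/(cμ) = 16.63/15.81 = 1.0519
Stable ⇔ ρ < 1: NO
Spare capacity = cμ − λ = 15.81 − 16.63 = -0.82/hr

Final: ρ = 1.0519; unstable; margin = -0.82/hr


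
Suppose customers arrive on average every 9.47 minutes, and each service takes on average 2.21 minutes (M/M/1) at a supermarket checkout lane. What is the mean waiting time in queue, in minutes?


λ = 60/9.47 = 6.3358 /hr
μ = 60/2.21 = 27.1493 /hr
ρ = λ/μ = 6.3358/27.1493 = 0.2334
Wq = ρ/(μ−λ) = 0.2334/(27.1493−6.3358) = 0.01121 hr
In minutes: 0.01121·60 = 0.6727 min

Final: 0.6727 min


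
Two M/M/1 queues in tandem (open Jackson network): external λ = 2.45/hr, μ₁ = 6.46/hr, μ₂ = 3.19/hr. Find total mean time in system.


Each node sees arrival rate λ = 2.45/hr (tandem ⇒ throughput preserved).
W₁ = 1/(μ₁−λ) = 1/(6.46−2.45) = 0.24938 hr
W₂ = 1/(μ₂−λ) = 1/(3.19−2.45) = 1.35135 hr
W_total = W₁ + W₂ = 0.24938 + 1.35135 = 1.60073 hr

Final: 1.60073 hr


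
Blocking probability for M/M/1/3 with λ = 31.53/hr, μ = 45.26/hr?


ρ = λ/μ = 31.53/45.26 = 0.6966
P_K = (1−ρ)ρ^K/(1−ρ^(K+1)) = (0.3034·0.338087)/(1 − 0.235525)
= 0.102561/0.764475 = 0.134159

Final: 0.134159


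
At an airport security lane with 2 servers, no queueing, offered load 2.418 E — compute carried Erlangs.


B(2,2.418) = 0.460999 (Erlang-B)
Carried load = a(1 − B) = 2.418·(1 − 0.460999) = 2.418·0.539001 = 1.3033 E

Final: 1.3033 Erlangs


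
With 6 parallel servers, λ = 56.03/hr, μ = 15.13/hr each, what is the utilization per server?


ρ = λ/(cμ) = 56.03/(6·15.13) = 56.03/90.78 = 0.6172

Final: 0.6172


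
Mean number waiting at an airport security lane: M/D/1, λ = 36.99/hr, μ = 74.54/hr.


ρ = 36.99/74.54 = 0.4962
M/D/1: Lq = ρ²/(2(1−ρ)) = 0.2463/(2·0.5038) = 0.24442

Final: 0.24442


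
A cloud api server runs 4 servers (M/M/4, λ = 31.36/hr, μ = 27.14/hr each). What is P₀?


a = λ/μ = 31.36/27.14 = 1.1555; ρ = a/c = 0.2889
Σ_{k=0}^{3} a^k/k! (terms k=0..3) = 1.00000 + 1.15549 + 0.66758 + 0.25713 = 3.08020
Tail: a^4/(4!(1−ρ)) = 1.78264/(24·0.7111) = 0.10445
P₀ = 1/(3.08020 + 0.10445) = 1/3.18464 = 0.314007

Final: 0.314007


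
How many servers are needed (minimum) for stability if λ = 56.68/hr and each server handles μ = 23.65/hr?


Stability requires cμ > λ ⇔ c > λ/μ.
λ/μ = 56.68/23.65 = 2.3966
Minimum integer c = ⌊2.3966⌋ + 1 = 3
Check: 3·23.65 = 70.95 > 56.68, while 2·23.65 = 47.30 ≤ 56.68

Final: 3 servers


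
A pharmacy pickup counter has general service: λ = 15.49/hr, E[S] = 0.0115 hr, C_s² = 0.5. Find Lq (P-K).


ρ = λ·E[S] = 15.49·0.0115 = 0.1781
Lq = ρ²(1+C_s²)/(2(1−ρ)) = 0.03173·(1+0.5)/(2·0.8219)
= 0.03173·1.5000/1.6437 = 0.02896

Final: 0.02896


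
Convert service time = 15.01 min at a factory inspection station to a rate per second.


μ = 1/(service time) in consistent units.
1 second = 0.0166667 min, so μ = 0.0166667/15.01 = 0.001110 per second

Final: 0.001110 /sec


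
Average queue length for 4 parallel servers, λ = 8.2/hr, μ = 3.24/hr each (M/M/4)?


a = λ/μ = 2.5309; ρ = a/4 = 0.6327
P₀ = 0.070974
Lq = P₀·a^c·ρ / (c!·(1−ρ)²) = 0.070974·41.02753·0.6327/(24·0.13490)
= 0.56907

Final: 0.56907


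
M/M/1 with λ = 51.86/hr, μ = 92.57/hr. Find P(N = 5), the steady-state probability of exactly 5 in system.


ρ = 51.86/92.57 = 0.5602
P_n = (1−ρ)·ρ^n = (1 − 0.5602)·0.5602^5 = 0.4398·0.055184 = 0.024268

Final: 0.024268


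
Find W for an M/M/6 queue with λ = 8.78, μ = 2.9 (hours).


a = 3.0276; ρ = 0.5046; P₀ = 0.047583
Lq = P₀·a^c·ρ/(c!(1−ρ)²) = 0.10465
Wq = Lq/λ = 0.10465/8.78 = 0.01192 hr
W = Wq + 1/μ = 0.01192 + 0.34483 = 0.35675 hr

Final: 0.35675 hr


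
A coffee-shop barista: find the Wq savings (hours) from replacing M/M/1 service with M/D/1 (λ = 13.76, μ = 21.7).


ρ = 13.76/21.7 = 0.6341
Wq(M/M/1) = ρ/(μ−λ) = 0.6341/7.94 = 0.07986 hr
Wq(M/D/1) = ρ/(2(μ−λ)) = 0.03993 hr
Savings = 0.07986 − 0.03993 = 0.03993 hr

Final: 0.03993 hr


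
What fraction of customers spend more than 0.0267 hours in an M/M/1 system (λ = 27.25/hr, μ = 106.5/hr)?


W ~ Exponential(μ−λ) for M/M/1.
μ − λ = 106.5 − 27.25 = 79.2500
P(W > t) = e^{−(μ−λ)t} = e^{−2.1160} = 0.120516

Final: 0.120516


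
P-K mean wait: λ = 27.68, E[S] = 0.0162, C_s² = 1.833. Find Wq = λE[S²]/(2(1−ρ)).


ρ = λ·E[S] = 27.68·0.0162 = 0.4484
E[S²] = E[S]²(1+C_s²) = 0.0162²·(1+1.833) = 0.0007435
Wq = λ·E[S²]/(2(1−ρ)) = 27.68·0.0007435/(2·0.5516) = 0.01866 hr

Final: 0.01866 hr


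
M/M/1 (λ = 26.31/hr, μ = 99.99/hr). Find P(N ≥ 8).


ρ = 26.31/99.99 = 0.2631
P(N ≥ n) = ρ^n = 0.2631^8 = 0.00002298

Final: 0.00002298


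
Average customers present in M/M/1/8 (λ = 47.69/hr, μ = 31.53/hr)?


ρ = 47.69/31.53 = 1.5125
L = ρ[1 − (K+1)ρ^K + Kρ^(K+1)] / [(1−ρ)(1−ρ^(K+1))]
Numerator: 1.5125·(1 − 9·27.392194 + 8·41.431453) = 129.959231
Denominator: (-0.5125)·(-40.431453) = 20.722242
L = 129.959231/20.722242 = 6.2715

Final: 6.2715


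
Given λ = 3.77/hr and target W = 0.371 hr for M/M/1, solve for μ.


W = 1/(μ−λ) ⇒ μ − λ = 1/W = 1/0.371 = 2.6954
μ = λ + 1/W = 3.77 + 2.6954 = 6.4654 per hr

Final: 6.4654 /hr


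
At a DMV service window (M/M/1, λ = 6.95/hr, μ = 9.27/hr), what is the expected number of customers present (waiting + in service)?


ρ = λ/μ = 6.95/9.27 = 0.7497
L = ρ/(1−ρ) = 0.7497/(1 − 0.7497) = 0.7497/0.2503 = 2.9957

Final: 2.9957


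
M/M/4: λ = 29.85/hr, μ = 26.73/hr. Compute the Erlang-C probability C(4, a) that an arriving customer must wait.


a = λ/μ = 1.1167; ρ = a/4 = 0.2792
P₀ = 0.326556 (from M/M/c formula)
C(c,a) = [a^c/(c!(1−ρ))]·P₀ = [1.55518/(24·0.7208)]·0.326556
= 0.08990·0.326556 = 0.029356

Final: 0.029356


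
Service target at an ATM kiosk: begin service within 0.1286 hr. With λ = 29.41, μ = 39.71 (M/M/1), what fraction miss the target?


ρ = 29.41/39.71 = 0.7406
P(Wq > t) = ρ·e^{−(μ−λ)t} = 0.7406·e^{−1.3246}
= 0.7406·0.265915 = 0.196942

Final: 0.196942


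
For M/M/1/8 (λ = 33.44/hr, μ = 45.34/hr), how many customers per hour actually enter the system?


ρ = 0.7375; P_K = (1−ρ)ρ^8/(1−ρ^9) = 0.024566
λ_eff = λ(1 − P_K) = 33.44·(1 − 0.024566) = 33.44·0.975434 = 32.6185 /hr

Final: 32.6185 /hr


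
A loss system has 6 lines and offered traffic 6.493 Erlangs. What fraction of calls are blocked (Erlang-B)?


B(c,a) = (a^c/c!) / Σ_{k=0}^{c} a^k/k!
a^6/6! = 104.073443
Σ terms (k=0..6): 1.00000 + 6.49300 + 21.07952 + 45.62312 + 74.05773 + 96.17136 + 104.07344 = 348.498173
B = 104.073443/348.498173 = 0.298634

Final: 0.298634


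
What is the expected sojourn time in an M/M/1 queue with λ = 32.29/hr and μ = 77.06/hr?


W = 1/(μ−λ) = 1/(77.06 − 32.29) = 1/44.77 = 0.02234 hr

Final: 0.02234 hr


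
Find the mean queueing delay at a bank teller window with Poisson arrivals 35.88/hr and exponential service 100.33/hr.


ρ = 35.88/100.33 = 0.3576
Wq = ρ/(μ−λ) = 0.3576/(100.33 − 35.88) = 0.3576/64.45 = 0.005549 hr

Final: 0.005549 hr


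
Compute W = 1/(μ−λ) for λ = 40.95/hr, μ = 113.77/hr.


W = 1/(μ−λ) = 1/(113.77 − 40.95) = 1/72.82 = 0.01373 hr

Final: 0.01373 hr


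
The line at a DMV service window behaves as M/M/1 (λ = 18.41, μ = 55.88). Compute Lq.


ρ = 18.41/55.88 = 0.3295
Lq = ρ²/(1−ρ) = 0.1085/0.6705 = 0.1619

Final: 0.1619


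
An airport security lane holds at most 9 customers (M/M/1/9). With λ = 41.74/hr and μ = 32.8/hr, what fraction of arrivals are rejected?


ρ = λ/μ = 41.74/32.8 = 1.2726
P_K = (1−ρ)ρ^K/(1−ρ^(K+1)) = (-0.2726·8.752002)/(1 − 11.137456)
= -2.385454/-10.137456 = 0.235311

Final: 0.235311


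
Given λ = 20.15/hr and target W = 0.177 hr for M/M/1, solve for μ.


W = 1/(μ−λ) ⇒ μ − λ = 1/W = 1/0.177 = 5.6497
μ = λ + 1/W = 20.15 + 5.6497 = 25.7997 per hr

Final: 25.7997 /hr


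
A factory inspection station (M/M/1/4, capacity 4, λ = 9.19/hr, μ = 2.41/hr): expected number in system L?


ρ = 9.19/2.41 = 3.8133
L = ρ[1 − (K+1)ρ^K + Kρ^(K+1)] / [(1−ρ)(1−ρ^(K+1))]
Numerator: 3.8133·(1 − 5·211.443274 + 4·806.291988) = 8270.815358
Denominator: (-2.8133)·(-805.291988) = 2265.510239
L = 8270.815358/2265.510239 = 3.6508

Final: 3.6508


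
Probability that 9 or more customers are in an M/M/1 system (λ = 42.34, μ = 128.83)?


ρ = 42.34/128.83 = 0.3287
P(N ≥ n) = ρ^n = 0.3287^9 = 0.00004473

Final: 0.00004473


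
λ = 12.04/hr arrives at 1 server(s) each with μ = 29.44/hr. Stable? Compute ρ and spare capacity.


Total capacity cμ = 1·29.44 = 29.44/hr
ρ = λ/(cμ) = 12.04/29.44 = 0.4090
Stable ⇔ ρ < 1: YES
Spare capacity = cμ − λ = 29.44 − 12.04 = 17.40/hr

Final: ρ = 0.4090; stable; margin = 17.40/hr


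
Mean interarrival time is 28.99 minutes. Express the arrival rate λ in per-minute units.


λ = 1/(interarrival time) in consistent units.
1 minute = 1 min, so λ = 1/28.99 = 0.03449 per minute

Final: 0.03449 /min


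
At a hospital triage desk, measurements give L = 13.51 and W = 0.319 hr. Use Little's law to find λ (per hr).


λ = L/W = 13.51/0.319 = 42.3511 /hr

Final: 42.3511 /hr


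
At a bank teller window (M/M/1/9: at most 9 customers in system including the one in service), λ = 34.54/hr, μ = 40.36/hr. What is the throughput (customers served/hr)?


ρ = 0.8558; P_K = (1−ρ)ρ^9/(1−ρ^10) = 0.044987
λ_eff = λ(1 − P_K) = 34.54·(1 − 0.044987) = 34.54·0.955013 = 32.9862 /hr

Final: 32.9862 /hr


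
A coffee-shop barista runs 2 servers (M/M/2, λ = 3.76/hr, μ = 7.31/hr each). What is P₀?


a = λ/μ = 3.76/7.31 = 0.5144; ρ = a/c = 0.2572
Σ_{k=0}^{1} a^k/k! (terms k=0..1) = 1.00000 + 0.51436 = 1.51436
Tail: a^2/(2!(1−ρ)) = 0.26457/(2·0.7428) = 0.17809
P₀ = 1/(1.51436 + 0.17809) = 1/1.69245 = 0.590860

Final: 0.590860


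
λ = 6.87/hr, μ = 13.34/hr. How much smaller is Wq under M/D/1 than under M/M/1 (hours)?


ρ = 6.87/13.34 = 0.5150
Wq(M/M/1) = ρ/(μ−λ) = 0.5150/6.47 = 0.07960 hr
Wq(M/D/1) = ρ/(2(μ−λ)) = 0.03980 hr
Savings = 0.07960 − 0.03980 = 0.03980 hr

Final: 0.03980 hr


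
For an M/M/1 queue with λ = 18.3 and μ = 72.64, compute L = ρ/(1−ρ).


ρ = λ/μ = 18.3/72.64 = 0.2519
L = ρ/(1−ρ) = 0.2519/(1 − 0.2519) = 0.2519/0.7481 = 0.3368

Final: 0.3368


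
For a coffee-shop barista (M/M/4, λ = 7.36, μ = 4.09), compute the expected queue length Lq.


a = λ/μ = 1.7995; ρ = a/4 = 0.4499
P₀ = 0.161706
Lq = P₀·a^c·ρ / (c!·(1−ρ)²) = 0.161706·10.48620·0.4499/(24·0.30263)
= 0.10503

Final: 0.10503


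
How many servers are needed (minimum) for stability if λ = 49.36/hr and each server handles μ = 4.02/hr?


Stability requires cμ > λ ⇔ c > λ/μ.
λ/μ = 49.36/4.02 = 12.2786
Minimum integer c = ⌊12.2786⌋ + 1 = 13
Check: 13·4.02 = 52.26 > 49.36, while 12·4.02 = 48.24 ≤ 49.36

Final: 13 servers


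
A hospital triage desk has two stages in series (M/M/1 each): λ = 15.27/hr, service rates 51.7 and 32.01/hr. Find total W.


Each node sees arrival rate λ = 15.27/hr (tandem ⇒ throughput preserved).
W₁ = 1/(μ₁−λ) = 1/(51.7−15.27) = 0.02745 hr
W₂ = 1/(μ₂−λ) = 1/(32.01−15.27) = 0.05974 hr
W_total = W₁ + W₂ = 0.02745 + 0.05974 = 0.08719 hr

Final: 0.08719 hr


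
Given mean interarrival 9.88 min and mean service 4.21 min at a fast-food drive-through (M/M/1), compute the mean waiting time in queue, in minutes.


λ = 60/9.88 = 6.0729 /hr
μ = 60/4.21 = 14.2518 /hr
ρ = λ/μ = 6.0729/14.2518 = 0.4261
Wq = ρ/(μ−λ) = 0.4261/(14.2518−6.0729) = 0.05210 hr
In minutes: 0.05210·60 = 3.126 min

Final: 3.126 min


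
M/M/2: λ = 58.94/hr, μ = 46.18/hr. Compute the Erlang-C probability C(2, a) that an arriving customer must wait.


a = λ/μ = 1.2763; ρ = a/2 = 0.6382
P₀ = 0.220886 (from M/M/c formula)
C(c,a) = [a^c/(c!(1−ρ))]·P₀ = [1.62897/(2·0.3618)]·0.220886
= 2.25092·0.220886 = 0.497196

Final: 0.497196


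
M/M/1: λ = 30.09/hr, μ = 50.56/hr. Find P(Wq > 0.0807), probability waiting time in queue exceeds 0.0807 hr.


ρ = 30.09/50.56 = 0.5951
P(Wq > t) = ρ·e^{−(μ−λ)t} = 0.5951·e^{−1.6519}
= 0.5951·0.191680 = 0.114075

Final: 0.114075


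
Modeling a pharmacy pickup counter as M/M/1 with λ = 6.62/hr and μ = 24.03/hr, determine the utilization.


ρ = λ/μ = 6.62/24.03 = 0.2755

Final: 0.2755


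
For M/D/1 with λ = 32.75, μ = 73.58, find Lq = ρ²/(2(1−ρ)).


ρ = 32.75/73.58 = 0.4451
M/D/1: Lq = ρ²/(2(1−ρ)) = 0.1981/(2·0.5549) = 0.17851

Final: 0.17851


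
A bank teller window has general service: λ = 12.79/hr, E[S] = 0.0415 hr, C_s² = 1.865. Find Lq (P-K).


ρ = λ·E[S] = 12.79·0.0415 = 0.5308
Lq = ρ²(1+C_s²)/(2(1−ρ)) = 0.2817·(1+1.865)/(2·0.4692)
= 0.2817·2.8650/0.9384 = 0.86012

Final: 0.86012


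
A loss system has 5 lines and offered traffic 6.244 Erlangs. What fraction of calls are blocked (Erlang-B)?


B(c,a) = (a^c/c!) / Σ_{k=0}^{c} a^k/k!
a^5/5! = 79.092122
Σ terms (k=0..5): 1.00000 + 6.24400 + 19.49377 + 40.57303 + 63.33450 + 79.09212 = 209.737417
B = 79.092122/209.737417 = 0.377101

Final: 0.377101


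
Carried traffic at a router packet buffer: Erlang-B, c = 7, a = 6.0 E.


B(7,6.0) = 0.185055 (Erlang-B)
Carried load = a(1 − B) = 6.0·(1 − 0.185055) = 6.0·0.814945 = 4.8897 E

Final: 4.8897 Erlangs


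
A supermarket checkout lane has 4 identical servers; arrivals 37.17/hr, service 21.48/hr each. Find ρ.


ρ = λ/(cμ) = 37.17/(4·21.48) = 37.17/85.92 = 0.4326

Final: 0.4326


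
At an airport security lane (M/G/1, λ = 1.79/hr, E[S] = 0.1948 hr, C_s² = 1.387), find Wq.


ρ = λ·E[S] = 1.79·0.1948 = 0.3487
E[S²] = E[S]²(1+C_s²) = 0.1948²·(1+1.387) = 0.090580
Wq = λ·E[S²]/(2(1−ρ)) = 1.79·0.090580/(2·0.6513) = 0.12447 hr

Final: 0.12447 hr


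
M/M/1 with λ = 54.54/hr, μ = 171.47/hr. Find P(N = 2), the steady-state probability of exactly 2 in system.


ρ = 54.54/171.47 = 0.3181
P_n = (1−ρ)·ρ^n = (1 − 0.3181)·0.3181^2 = 0.6819·0.101171 = 0.068991

Final: 0.068991


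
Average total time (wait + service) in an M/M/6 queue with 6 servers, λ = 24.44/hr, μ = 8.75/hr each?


a = 2.7931; ρ = 0.4655; P₀ = 0.060560
Lq = P₀·a^c·ρ/(c!(1−ρ)²) = 0.06509
Wq = Lq/λ = 0.06509/24.44 = 0.002663 hr
W = Wq + 1/μ = 0.002663 + 0.11429 = 0.11695 hr

Final: 0.11695 hr


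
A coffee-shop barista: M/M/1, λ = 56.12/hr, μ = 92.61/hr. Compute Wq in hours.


ρ = 56.12/92.61 = 0.6060
Wq = ρ/(μ−λ) = 0.6060/(92.61 − 56.12) = 0.6060/36.49 = 0.01661 hr

Final: 0.01661 hr


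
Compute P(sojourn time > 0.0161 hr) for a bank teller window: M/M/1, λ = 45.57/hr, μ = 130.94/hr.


W ~ Exponential(μ−λ) for M/M/1.
μ − λ = 130.94 − 45.57 = 85.3700
P(W > t) = e^{−(μ−λ)t} = e^{−1.3745} = 0.252977

Final: 0.252977


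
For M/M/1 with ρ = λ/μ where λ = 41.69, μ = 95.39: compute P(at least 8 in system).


ρ = 41.69/95.39 = 0.4370
P(N ≥ n) = ρ^n = 0.4370^8 = 0.001331

Final: 0.001331


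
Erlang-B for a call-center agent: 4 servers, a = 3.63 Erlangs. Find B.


B(c,a) = (a^c/c!) / Σ_{k=0}^{c} a^k/k!
a^4/4! = 7.234612
Σ terms (k=0..4): 1.00000 + 3.63000 + 6.58845 + 7.97202 + 7.23461 = 26.425087
B = 7.234612/26.425087 = 0.273778

Final: 0.273778


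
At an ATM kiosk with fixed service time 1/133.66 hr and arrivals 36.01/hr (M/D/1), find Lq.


ρ = 36.01/133.66 = 0.2694
M/D/1: Lq = ρ²/(2(1−ρ)) = 0.07258/(2·0.7306) = 0.04968

Final: 0.04968


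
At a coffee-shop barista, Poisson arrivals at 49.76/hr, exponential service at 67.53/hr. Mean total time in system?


W = 1/(μ−λ) = 1/(67.53 − 49.76) = 1/17.77 = 0.05627 hr

Final: 0.05627 hr
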